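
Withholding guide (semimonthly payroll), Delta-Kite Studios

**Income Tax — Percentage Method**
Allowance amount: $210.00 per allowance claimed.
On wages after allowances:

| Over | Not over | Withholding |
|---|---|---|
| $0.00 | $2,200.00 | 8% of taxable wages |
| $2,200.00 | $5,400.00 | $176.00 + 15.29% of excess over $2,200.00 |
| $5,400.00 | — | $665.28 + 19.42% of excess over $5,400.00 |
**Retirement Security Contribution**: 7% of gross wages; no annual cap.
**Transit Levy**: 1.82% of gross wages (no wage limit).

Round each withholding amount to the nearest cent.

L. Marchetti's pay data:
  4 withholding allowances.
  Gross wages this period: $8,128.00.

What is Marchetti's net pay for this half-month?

Income Tax: taxable = $8,128.00 − 4×$210.00 = $7,288.00
  $665.28 + 19.42% × ($7,288.00 − $5,400.00) = $665.28 + 19.42% × $1,888.00 = $1,031.93
Retirement Security Contribution: 7% × $8,128.00 = $568.96
Transit Levy: 1.82% × $8,128.00 = $147.93
Total withheld: $1,031.93 + $568.96 + $147.93 = $1,748.82
Net pay: $8,128.00 − $1,748.82 = $6,379.18

$6,379.18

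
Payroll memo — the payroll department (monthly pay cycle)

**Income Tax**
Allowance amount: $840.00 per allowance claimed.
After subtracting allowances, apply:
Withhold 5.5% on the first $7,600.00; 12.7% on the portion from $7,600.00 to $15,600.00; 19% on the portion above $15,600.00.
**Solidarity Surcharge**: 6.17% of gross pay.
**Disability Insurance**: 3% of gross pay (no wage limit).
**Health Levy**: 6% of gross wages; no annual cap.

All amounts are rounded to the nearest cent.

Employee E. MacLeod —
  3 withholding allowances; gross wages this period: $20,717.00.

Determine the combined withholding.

Income Tax: taxable = $20,717.00 − 3×$840.00 = $18,197.00
  $1,434.00 + 19% × ($18,197.00 − $15,600.00) = $1,434.00 + 19% × $2,597.00 = $1,927.43
Solidarity Surcharge: 6.17% × $20,717.00 = $1,278.24
Disability Insurance: 3% × $20,717.00 = $621.51
Health Levy: 6% × $20,717.00 = $1,243.02
Total: $1,927.43 + $1,278.24 + $621.51 + $1,243.02 = $5,070.20

$5,070.20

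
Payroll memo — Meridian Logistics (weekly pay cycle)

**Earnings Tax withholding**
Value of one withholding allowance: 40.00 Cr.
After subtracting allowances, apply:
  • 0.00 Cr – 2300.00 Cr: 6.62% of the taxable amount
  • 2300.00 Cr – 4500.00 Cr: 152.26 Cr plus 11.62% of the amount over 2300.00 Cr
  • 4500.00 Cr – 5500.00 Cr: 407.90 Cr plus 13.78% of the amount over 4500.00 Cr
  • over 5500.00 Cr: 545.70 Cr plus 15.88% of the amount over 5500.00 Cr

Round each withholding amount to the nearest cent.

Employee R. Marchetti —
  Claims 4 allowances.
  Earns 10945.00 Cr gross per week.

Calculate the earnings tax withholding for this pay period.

1384.96 Cr

Earnings Tax: taxable = 10945.00 Cr − 4×40.00 Cr = 10785.00 Cr
  545.70 Cr + 15.88% × (10785.00 Cr − 5500.00 Cr) = 545.70 Cr + 15.88% × 5285.00 Cr = 1384.96 Cr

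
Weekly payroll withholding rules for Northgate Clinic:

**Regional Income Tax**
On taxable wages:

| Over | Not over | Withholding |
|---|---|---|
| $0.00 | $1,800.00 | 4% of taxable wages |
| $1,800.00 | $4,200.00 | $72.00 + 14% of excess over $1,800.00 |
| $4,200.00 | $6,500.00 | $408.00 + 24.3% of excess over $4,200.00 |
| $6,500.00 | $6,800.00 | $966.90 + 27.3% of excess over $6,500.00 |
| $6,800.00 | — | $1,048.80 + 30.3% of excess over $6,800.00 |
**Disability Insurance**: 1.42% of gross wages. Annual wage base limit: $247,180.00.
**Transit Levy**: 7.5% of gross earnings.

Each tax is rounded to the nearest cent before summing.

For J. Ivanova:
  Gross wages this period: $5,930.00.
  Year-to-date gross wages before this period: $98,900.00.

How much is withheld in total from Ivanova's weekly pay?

$1,357.35

Regional Income Tax: taxable = $5,930.00
  $408.00 + 24.3% × ($5,930.00 − $4,200.00) = $408.00 + 24.3% × $1,730.00 = $828.39
Disability Insurance: 1.42% × $5,930.00 = $84.21
Transit Levy: 7.5% × $5,930.00 = $444.75
Total: $828.39 + $84.21 + $444.75 = $1,357.35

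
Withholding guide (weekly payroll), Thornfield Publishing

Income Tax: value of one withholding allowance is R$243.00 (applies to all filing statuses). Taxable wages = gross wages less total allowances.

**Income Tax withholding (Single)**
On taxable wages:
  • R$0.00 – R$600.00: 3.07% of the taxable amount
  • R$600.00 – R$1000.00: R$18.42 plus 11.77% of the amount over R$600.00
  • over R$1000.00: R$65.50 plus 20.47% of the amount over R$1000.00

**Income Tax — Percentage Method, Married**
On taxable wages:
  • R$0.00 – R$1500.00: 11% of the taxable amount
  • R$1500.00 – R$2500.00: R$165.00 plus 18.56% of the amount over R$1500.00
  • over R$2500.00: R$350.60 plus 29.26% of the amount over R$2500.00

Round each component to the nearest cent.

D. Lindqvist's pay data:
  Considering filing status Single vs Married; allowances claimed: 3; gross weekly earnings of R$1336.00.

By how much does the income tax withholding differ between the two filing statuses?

Income Tax (Single): taxable = R$1336.00 − 3×R$243.00 = R$607.00
  R$18.42 + 11.77% × (R$607.00 − R$600.00) = R$18.42 + 11.77% × R$7.00 = R$19.24
Income Tax (Married): taxable = R$1336.00 − 3×R$243.00 = R$607.00
  11% × R$607.00 = R$66.77
Difference: |R$19.24 − R$66.77| = R$47.53 (higher under Married)

R$47.53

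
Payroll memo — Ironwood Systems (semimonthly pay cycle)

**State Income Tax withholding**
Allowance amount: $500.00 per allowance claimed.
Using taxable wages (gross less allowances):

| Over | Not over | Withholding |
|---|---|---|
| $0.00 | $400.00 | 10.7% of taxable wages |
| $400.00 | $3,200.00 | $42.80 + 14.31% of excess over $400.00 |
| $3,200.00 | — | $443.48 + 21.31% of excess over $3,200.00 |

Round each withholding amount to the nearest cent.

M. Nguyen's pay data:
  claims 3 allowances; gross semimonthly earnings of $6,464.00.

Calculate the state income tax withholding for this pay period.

$819.39

State Income Tax: taxable = $6,464.00 − 3×$500.00 = $4,964.00
  $443.48 + 21.31% × ($4,964.00 − $3,200.00) = $443.48 + 21.31% × $1,764.00 = $819.39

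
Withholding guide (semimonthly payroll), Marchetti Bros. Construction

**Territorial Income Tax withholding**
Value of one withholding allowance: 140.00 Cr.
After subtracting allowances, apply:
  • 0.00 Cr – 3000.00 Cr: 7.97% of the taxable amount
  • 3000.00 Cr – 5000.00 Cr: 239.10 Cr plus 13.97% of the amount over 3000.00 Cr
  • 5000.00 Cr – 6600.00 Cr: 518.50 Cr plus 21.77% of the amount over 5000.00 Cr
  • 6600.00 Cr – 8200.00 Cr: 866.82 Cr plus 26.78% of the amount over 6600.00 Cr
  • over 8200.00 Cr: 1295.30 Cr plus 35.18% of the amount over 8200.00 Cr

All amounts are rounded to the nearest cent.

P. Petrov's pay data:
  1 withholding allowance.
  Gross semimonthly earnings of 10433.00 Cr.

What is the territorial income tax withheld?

2031.62 Cr

Territorial Income Tax: taxable = 10433.00 Cr − 1×140.00 Cr = 10293.00 Cr
  1295.30 Cr + 35.18% × (10293.00 Cr − 8200.00 Cr) = 1295.30 Cr + 35.18% × 2093.00 Cr = 2031.62 Cr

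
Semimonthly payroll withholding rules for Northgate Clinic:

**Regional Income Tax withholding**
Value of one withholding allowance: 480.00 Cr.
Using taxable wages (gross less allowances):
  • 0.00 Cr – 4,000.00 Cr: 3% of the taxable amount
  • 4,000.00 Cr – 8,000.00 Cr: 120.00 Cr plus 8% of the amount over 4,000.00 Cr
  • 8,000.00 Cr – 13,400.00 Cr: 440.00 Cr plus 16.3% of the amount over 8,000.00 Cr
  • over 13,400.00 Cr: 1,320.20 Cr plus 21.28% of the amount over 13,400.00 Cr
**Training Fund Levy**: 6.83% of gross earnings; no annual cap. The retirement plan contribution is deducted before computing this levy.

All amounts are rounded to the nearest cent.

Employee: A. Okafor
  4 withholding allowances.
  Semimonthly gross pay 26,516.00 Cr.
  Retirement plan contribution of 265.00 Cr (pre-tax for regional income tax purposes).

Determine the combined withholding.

5,439.26 Cr

Regional Income Tax: taxable = 26,516.00 Cr − 265.00 Cr − 4×480.00 Cr = 24,331.00 Cr
  1,320.20 Cr + 21.28% × (24,331.00 Cr − 13,400.00 Cr) = 1,320.20 Cr + 21.28% × 10,931.00 Cr = 3,646.32 Cr
Training Fund Levy: 6.83% × 26,251.00 Cr = 1,792.94 Cr
Total: 3,646.32 Cr + 1,792.94 Cr = 5,439.26 Cr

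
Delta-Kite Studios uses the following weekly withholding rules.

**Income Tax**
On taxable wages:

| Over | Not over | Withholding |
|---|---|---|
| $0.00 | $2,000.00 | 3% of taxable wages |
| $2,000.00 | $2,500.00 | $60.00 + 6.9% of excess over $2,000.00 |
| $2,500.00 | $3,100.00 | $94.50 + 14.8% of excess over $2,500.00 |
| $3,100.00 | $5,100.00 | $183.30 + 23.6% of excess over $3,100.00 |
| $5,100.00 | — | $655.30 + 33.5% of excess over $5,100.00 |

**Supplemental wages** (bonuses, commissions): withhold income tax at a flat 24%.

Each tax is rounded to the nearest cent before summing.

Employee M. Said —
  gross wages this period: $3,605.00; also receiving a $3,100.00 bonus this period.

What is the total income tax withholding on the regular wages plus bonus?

$1,046.48

Income Tax: taxable = $3,605.00
  $183.30 + 23.6% × ($3,605.00 − $3,100.00) = $183.30 + 23.6% × $505.00 = $302.48
Supplemental (24% flat on bonus): 24% × $3,100.00 = $744.00
Total income tax: $302.48 + $744.00 = $1,046.48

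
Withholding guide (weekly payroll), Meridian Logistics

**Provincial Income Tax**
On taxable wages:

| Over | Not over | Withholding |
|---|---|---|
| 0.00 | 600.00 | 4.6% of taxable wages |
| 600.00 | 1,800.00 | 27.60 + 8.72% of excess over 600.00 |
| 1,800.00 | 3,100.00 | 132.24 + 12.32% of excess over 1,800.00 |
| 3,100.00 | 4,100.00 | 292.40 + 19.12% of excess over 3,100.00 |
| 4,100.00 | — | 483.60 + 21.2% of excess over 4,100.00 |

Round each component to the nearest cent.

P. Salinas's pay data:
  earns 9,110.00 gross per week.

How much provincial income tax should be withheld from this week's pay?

1,545.72

Provincial Income Tax: taxable = 9,110.00
  483.60 + 21.2% × (9,110.00 − 4,100.00) = 483.60 + 21.2% × 5,010.00 = 1,545.72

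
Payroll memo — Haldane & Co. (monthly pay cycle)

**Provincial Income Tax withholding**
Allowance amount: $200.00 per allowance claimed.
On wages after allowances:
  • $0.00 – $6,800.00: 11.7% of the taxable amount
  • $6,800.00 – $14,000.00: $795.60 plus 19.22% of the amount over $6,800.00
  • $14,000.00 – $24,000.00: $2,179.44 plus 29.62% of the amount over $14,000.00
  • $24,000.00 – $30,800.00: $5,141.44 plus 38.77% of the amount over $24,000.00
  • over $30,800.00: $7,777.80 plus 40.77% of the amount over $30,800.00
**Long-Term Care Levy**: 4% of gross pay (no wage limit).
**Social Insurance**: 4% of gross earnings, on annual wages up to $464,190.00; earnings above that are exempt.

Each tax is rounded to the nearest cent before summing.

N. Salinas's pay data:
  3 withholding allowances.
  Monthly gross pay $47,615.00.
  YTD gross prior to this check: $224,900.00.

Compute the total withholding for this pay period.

Provincial Income Tax: taxable = $47,615.00 − 3×$200.00 = $47,015.00
  $7,777.80 + 40.77% × ($47,015.00 − $30,800.00) = $7,777.80 + 40.77% × $16,215.00 = $14,388.66
Long-Term Care Levy: 4% × $47,615.00 = $1,904.60
Social Insurance: 4% × $47,615.00 = $1,904.60
Total: $14,388.66 + $1,904.60 + $1,904.60 = $18,197.86

$18,197.86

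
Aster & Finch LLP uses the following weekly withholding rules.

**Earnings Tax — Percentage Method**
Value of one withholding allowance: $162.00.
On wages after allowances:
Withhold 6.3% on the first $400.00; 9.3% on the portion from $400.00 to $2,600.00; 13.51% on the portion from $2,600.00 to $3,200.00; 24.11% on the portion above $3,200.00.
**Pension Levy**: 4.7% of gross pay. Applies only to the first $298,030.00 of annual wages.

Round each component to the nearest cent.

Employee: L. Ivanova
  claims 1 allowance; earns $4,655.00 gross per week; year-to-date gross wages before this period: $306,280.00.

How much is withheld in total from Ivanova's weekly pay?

Earnings Tax: taxable = $4,655.00 − 1×$162.00 = $4,493.00
  $310.86 + 24.11% × ($4,493.00 − $3,200.00) = $310.86 + 24.11% × $1,293.00 = $622.60
Pension Levy: YTD $306,280.00 ≥ cap $298,030.00 → $0.00
Total: $622.60 + $0.00 = $622.60

$622.60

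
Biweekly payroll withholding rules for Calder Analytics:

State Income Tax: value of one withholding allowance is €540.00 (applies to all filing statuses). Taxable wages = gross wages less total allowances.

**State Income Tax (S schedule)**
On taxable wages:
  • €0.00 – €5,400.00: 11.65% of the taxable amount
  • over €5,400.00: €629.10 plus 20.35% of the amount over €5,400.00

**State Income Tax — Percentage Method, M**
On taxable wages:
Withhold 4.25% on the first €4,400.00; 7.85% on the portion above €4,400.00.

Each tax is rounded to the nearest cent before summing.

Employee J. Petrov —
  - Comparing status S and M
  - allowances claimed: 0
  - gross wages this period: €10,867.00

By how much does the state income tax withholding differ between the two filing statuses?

State Income Tax (S): taxable = €10,867.00
  €629.10 + 20.35% × (€10,867.00 − €5,400.00) = €629.10 + 20.35% × €5,467.00 = €1,741.63
State Income Tax (M): taxable = €10,867.00
  €187.00 + 7.85% × (€10,867.00 − €4,400.00) = €187.00 + 7.85% × €6,467.00 = €694.66
Difference: |€1,741.63 − €694.66| = €1,046.97 (higher under S)

€1,046.97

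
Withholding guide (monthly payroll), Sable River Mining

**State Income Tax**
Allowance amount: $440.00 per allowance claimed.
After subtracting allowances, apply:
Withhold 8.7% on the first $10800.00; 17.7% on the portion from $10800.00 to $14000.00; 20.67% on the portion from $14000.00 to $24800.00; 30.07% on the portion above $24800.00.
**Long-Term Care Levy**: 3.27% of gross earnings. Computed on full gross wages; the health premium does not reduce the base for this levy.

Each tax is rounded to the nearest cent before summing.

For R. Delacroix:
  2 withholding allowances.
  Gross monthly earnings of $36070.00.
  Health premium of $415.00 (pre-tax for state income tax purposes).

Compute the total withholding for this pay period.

$7917.33

State Income Tax: taxable = $36070.00 − $415.00 − 2×$440.00 = $34775.00
  $3738.36 + 30.07% × ($34775.00 − $24800.00) = $3738.36 + 30.07% × $9975.00 = $6737.84
Long-Term Care Levy: 3.27% × $36070.00 = $1179.49
Total: $6737.84 + $1179.49 = $7917.33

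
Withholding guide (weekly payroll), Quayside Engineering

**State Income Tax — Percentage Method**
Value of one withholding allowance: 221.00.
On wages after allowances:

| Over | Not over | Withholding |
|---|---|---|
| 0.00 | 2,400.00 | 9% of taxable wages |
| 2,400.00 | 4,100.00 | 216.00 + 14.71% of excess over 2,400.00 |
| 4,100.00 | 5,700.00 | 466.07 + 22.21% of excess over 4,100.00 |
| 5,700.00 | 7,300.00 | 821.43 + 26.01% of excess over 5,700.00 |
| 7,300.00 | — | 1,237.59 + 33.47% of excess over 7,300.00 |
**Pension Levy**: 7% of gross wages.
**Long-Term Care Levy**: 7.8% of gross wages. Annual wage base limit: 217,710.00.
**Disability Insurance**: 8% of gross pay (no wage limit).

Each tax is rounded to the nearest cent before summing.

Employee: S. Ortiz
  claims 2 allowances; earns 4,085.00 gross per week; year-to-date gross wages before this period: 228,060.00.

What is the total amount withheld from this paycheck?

State Income Tax: taxable = 4,085.00 − 2×221.00 = 3,643.00
  216.00 + 14.71% × (3,643.00 − 2,400.00) = 216.00 + 14.71% × 1,243.00 = 398.85
Pension Levy: 7% × 4,085.00 = 285.95
Long-Term Care Levy: YTD 228,060.00 ≥ cap 217,710.00 → 0.00
Disability Insurance: 8% × 4,085.00 = 326.80
Total: 398.85 + 285.95 + 0.00 + 326.80 = 1,011.60

1,011.60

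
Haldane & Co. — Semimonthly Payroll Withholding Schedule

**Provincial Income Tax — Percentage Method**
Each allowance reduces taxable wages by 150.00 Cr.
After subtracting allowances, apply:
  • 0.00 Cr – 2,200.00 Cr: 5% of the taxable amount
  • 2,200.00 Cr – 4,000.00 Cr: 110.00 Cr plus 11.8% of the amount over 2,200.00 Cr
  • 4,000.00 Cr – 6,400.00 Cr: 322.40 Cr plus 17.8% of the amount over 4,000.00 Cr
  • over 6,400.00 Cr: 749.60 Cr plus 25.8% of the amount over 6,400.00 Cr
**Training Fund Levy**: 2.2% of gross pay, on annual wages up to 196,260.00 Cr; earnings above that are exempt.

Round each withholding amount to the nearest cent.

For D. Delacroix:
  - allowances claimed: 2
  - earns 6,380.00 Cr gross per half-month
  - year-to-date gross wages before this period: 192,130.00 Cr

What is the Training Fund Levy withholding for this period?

Training Fund Levy: cap 196,260.00 Cr − YTD 192,130.00 Cr = 4,130.00 Cr subject; 2.2% × 4,130.00 Cr = 90.86 Cr

90.86 Cr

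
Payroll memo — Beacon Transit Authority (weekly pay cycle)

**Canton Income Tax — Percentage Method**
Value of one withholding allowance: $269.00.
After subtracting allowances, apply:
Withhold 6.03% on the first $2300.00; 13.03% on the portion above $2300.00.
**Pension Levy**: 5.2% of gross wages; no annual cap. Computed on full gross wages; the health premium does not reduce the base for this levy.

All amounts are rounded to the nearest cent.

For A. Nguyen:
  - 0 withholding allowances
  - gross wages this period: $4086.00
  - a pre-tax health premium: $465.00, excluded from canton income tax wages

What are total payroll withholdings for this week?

$523.29

Canton Income Tax: taxable = $4086.00 − $465.00 = $3621.00
  $138.69 + 13.03% × ($3621.00 − $2300.00) = $138.69 + 13.03% × $1321.00 = $310.82
Pension Levy: 5.2% × $4086.00 = $212.47
Total: $310.82 + $212.47 = $523.29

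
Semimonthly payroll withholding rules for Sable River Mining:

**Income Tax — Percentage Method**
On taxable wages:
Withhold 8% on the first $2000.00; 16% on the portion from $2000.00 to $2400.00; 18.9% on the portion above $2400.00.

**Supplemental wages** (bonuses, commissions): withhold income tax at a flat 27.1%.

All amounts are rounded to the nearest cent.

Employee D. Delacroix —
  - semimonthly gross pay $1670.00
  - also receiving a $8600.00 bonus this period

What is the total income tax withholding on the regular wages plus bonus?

$2464.20

Income Tax: taxable = $1670.00
  8% × $1670.00 = $133.60
Supplemental (27.1% flat on bonus): 27.1% × $8600.00 = $2330.60
Total income tax: $133.60 + $2330.60 = $2464.20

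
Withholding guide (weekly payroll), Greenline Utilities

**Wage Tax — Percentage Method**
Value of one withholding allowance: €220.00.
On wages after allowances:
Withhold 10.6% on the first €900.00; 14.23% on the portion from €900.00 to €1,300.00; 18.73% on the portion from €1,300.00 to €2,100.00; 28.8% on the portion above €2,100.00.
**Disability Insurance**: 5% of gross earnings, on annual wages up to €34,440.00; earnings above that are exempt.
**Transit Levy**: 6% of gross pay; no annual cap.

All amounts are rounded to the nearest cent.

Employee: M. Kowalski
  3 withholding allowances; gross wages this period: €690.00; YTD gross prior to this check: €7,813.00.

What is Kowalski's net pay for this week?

€610.92

Wage Tax: taxable = €690.00 − 3×€220.00 = €30.00
  10.6% × €30.00 = €3.18
Disability Insurance: 5% × €690.00 = €34.50
Transit Levy: 6% × €690.00 = €41.40
Total withheld: €3.18 + €34.50 + €41.40 = €79.08
Net pay: €690.00 − €79.08 = €610.92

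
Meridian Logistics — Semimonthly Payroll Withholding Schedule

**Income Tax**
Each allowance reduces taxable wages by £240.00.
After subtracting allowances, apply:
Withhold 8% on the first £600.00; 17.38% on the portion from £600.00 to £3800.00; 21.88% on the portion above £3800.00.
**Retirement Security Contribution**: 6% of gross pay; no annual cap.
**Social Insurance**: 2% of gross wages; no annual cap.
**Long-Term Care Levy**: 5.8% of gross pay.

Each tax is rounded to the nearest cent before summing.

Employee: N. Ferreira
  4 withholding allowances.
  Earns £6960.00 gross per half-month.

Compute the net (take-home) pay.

Income Tax: taxable = £6960.00 − 4×£240.00 = £6000.00
  £604.16 + 21.88% × (£6000.00 − £3800.00) = £604.16 + 21.88% × £2200.00 = £1085.52
Retirement Security Contribution: 6% × £6960.00 = £417.60
Social Insurance: 2% × £6960.00 = £139.20
Long-Term Care Levy: 5.8% × £6960.00 = £403.68
Total withheld: £1085.52 + £417.60 + £139.20 + £403.68 = £2046.00
Net pay: £6960.00 − £2046.00 = £4914.00

£4914.00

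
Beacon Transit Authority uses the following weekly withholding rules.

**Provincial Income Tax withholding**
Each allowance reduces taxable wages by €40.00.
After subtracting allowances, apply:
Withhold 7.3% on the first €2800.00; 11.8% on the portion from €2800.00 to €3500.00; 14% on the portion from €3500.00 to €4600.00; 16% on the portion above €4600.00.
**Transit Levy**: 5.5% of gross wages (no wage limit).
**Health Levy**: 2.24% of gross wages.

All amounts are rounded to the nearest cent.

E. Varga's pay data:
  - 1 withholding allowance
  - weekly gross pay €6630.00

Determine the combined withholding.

€1272.56

Provincial Income Tax: taxable = €6630.00 − 1×€40.00 = €6590.00
  €441.00 + 16% × (€6590.00 − €4600.00) = €441.00 + 16% × €1990.00 = €759.40
Transit Levy: 5.5% × €6630.00 = €364.65
Health Levy: 2.24% × €6630.00 = €148.51
Total: €759.40 + €364.65 + €148.51 = €1272.56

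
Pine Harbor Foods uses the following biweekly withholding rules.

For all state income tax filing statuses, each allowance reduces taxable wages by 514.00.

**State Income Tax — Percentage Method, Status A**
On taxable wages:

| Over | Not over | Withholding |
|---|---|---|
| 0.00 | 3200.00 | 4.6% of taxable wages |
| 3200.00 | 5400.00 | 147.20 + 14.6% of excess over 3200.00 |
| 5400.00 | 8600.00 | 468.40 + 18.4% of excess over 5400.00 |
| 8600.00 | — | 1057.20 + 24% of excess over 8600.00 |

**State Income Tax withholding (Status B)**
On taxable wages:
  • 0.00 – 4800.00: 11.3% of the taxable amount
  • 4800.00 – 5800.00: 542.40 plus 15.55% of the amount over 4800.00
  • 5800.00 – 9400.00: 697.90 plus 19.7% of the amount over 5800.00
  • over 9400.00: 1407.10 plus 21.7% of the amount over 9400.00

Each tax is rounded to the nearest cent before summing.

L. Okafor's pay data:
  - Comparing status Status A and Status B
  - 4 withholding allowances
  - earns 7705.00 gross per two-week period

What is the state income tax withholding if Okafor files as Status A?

514.22

State Income Tax (Status A): taxable = 7705.00 − 4×514.00 = 5649.00
  468.40 + 18.4% × (5649.00 − 5400.00) = 468.40 + 18.4% × 249.00 = 514.22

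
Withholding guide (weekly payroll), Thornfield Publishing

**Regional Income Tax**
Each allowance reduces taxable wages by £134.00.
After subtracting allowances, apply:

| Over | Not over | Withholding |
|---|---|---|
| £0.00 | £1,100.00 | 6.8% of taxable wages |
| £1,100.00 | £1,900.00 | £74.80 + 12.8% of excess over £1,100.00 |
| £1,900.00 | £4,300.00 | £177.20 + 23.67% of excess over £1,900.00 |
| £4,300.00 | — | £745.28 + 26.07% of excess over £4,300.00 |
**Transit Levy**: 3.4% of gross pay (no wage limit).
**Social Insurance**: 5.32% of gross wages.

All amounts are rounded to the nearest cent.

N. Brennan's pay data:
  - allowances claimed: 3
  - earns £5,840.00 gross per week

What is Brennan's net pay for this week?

Regional Income Tax: taxable = £5,840.00 − 3×£134.00 = £5,438.00
  £745.28 + 26.07% × (£5,438.00 − £4,300.00) = £745.28 + 26.07% × £1,138.00 = £1,041.96
Transit Levy: 3.4% × £5,840.00 = £198.56
Social Insurance: 5.32% × £5,840.00 = £310.69
Total withheld: £1,041.96 + £198.56 + £310.69 = £1,551.21
Net pay: £5,840.00 − £1,551.21 = £4,288.79

£4,288.79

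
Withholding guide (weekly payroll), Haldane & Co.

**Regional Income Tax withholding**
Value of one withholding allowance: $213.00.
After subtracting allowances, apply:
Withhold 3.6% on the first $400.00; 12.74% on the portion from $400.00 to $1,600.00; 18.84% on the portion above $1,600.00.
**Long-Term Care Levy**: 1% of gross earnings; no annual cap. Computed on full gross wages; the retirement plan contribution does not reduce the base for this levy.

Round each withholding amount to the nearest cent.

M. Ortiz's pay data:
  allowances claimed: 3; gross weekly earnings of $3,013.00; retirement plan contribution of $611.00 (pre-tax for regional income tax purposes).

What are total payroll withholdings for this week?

Regional Income Tax: taxable = $3,013.00 − $611.00 − 3×$213.00 = $1,763.00
  $167.28 + 18.84% × ($1,763.00 − $1,600.00) = $167.28 + 18.84% × $163.00 = $197.99
Long-Term Care Levy: 1% × $3,013.00 = $30.13
Total: $197.99 + $30.13 = $228.12

$228.12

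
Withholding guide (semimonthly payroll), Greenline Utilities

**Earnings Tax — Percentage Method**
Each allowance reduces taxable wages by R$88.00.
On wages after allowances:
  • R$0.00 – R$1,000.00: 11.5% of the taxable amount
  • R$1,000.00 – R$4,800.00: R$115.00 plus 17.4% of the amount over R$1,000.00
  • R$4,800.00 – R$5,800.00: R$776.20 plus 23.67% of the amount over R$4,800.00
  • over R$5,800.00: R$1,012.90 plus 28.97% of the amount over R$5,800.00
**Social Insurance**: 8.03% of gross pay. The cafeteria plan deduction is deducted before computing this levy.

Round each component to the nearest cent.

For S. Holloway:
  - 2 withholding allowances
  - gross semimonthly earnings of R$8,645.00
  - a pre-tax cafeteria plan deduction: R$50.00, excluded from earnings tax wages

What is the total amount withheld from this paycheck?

Earnings Tax: taxable = R$8,645.00 − R$50.00 − 2×R$88.00 = R$8,419.00
  R$1,012.90 + 28.97% × (R$8,419.00 − R$5,800.00) = R$1,012.90 + 28.97% × R$2,619.00 = R$1,771.62
Social Insurance: 8.03% × R$8,595.00 = R$690.18
Total: R$1,771.62 + R$690.18 = R$2,461.80

R$2,461.80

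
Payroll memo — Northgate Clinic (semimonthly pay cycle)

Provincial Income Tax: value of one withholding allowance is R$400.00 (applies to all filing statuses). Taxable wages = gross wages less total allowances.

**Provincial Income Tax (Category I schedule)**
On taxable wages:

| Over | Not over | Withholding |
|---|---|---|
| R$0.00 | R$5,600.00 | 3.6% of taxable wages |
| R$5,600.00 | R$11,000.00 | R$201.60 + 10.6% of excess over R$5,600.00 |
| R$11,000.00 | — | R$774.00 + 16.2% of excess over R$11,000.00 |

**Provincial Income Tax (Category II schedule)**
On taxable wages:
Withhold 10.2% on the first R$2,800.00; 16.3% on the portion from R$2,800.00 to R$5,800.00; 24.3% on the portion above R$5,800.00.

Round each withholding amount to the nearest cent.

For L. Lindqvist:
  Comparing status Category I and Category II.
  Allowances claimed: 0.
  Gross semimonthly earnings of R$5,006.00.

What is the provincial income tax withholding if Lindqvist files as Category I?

R$180.22

Provincial Income Tax (Category I): taxable = R$5,006.00
  3.6% × R$5,006.00 = R$180.22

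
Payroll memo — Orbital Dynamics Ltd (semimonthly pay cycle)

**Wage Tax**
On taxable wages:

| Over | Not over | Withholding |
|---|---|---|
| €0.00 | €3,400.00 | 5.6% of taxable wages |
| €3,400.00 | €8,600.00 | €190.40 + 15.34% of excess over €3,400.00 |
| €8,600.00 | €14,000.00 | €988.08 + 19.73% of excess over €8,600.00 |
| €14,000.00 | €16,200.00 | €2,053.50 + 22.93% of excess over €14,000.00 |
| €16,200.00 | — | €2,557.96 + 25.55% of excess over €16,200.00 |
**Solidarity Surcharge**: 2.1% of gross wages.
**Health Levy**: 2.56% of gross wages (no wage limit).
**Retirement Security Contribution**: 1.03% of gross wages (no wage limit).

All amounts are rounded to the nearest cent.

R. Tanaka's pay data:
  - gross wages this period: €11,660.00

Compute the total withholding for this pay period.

€2,255.28

Wage Tax: taxable = €11,660.00
  €988.08 + 19.73% × (€11,660.00 − €8,600.00) = €988.08 + 19.73% × €3,060.00 = €1,591.82
Solidarity Surcharge: 2.1% × €11,660.00 = €244.86
Health Levy: 2.56% × €11,660.00 = €298.50
Retirement Security Contribution: 1.03% × €11,660.00 = €120.10
Total: €1,591.82 + €244.86 + €298.50 + €120.10 = €2,255.28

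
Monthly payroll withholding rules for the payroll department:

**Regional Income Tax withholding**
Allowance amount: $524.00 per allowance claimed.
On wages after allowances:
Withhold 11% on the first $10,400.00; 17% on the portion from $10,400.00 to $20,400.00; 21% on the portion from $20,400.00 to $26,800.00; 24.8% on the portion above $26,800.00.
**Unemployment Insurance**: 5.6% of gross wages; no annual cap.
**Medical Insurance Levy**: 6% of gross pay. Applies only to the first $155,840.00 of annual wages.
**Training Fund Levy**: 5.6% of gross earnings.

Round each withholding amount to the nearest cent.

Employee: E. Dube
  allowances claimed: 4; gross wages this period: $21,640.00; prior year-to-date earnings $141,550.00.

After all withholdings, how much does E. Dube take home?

Regional Income Tax: taxable = $21,640.00 − 4×$524.00 = $19,544.00
  $1,144.00 + 17% × ($19,544.00 − $10,400.00) = $1,144.00 + 17% × $9,144.00 = $2,698.48
Unemployment Insurance: 5.6% × $21,640.00 = $1,211.84
Medical Insurance Levy: cap $155,840.00 − YTD $141,550.00 = $14,290.00 subject; 6% × $14,290.00 = $857.40
Training Fund Levy: 5.6% × $21,640.00 = $1,211.84
Total withheld: $2,698.48 + $1,211.84 + $857.40 + $1,211.84 = $5,979.56
Net pay: $21,640.00 − $5,979.56 = $15,660.44

$15,660.44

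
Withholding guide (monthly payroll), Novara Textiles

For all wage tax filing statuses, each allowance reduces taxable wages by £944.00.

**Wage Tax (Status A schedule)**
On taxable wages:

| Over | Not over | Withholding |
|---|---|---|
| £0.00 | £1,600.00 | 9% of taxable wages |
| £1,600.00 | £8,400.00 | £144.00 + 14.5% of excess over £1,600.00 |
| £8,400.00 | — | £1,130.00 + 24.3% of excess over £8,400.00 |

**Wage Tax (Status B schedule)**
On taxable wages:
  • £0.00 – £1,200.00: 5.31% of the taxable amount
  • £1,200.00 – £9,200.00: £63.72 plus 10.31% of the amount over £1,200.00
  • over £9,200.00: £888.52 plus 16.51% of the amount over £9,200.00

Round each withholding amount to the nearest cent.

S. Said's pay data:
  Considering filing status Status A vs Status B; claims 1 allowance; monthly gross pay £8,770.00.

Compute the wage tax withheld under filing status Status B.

Wage Tax (Status B): taxable = £8,770.00 − 1×£944.00 = £7,826.00
  £63.72 + 10.31% × (£7,826.00 − £1,200.00) = £63.72 + 10.31% × £6,626.00 = £746.86

£746.86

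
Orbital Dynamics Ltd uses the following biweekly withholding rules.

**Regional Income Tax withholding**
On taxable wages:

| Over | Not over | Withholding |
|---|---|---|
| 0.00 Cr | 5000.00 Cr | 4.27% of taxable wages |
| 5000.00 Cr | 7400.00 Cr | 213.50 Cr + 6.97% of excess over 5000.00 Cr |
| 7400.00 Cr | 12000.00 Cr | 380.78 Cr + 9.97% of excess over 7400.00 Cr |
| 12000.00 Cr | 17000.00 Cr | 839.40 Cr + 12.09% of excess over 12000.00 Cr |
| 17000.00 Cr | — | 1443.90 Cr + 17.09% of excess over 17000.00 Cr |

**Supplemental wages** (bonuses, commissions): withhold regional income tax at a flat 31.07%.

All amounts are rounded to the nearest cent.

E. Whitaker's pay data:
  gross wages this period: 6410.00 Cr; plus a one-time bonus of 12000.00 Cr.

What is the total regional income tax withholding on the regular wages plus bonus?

4040.18 Cr

Regional Income Tax: taxable = 6410.00 Cr
  213.50 Cr + 6.97% × (6410.00 Cr − 5000.00 Cr) = 213.50 Cr + 6.97% × 1410.00 Cr = 311.78 Cr
Supplemental (31.07% flat on bonus): 31.07% × 12000.00 Cr = 3728.40 Cr
Total regional income tax: 311.78 Cr + 3728.40 Cr = 4040.18 Cr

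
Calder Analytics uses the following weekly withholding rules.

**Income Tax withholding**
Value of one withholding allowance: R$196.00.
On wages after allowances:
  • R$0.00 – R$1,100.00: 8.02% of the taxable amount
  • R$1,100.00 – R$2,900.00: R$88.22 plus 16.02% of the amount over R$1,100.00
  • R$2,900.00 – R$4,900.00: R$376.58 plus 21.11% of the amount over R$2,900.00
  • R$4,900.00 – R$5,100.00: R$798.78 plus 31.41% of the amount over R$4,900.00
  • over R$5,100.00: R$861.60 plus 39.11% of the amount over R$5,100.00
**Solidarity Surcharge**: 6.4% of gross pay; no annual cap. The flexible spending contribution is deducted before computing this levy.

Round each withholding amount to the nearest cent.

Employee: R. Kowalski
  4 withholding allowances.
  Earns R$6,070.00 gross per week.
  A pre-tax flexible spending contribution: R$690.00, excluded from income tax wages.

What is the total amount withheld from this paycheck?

Income Tax: taxable = R$6,070.00 − R$690.00 − 4×R$196.00 = R$4,596.00
  R$376.58 + 21.11% × (R$4,596.00 − R$2,900.00) = R$376.58 + 21.11% × R$1,696.00 = R$734.61
Solidarity Surcharge: 6.4% × R$5,380.00 = R$344.32
Total: R$734.61 + R$344.32 = R$1,078.93

R$1,078.93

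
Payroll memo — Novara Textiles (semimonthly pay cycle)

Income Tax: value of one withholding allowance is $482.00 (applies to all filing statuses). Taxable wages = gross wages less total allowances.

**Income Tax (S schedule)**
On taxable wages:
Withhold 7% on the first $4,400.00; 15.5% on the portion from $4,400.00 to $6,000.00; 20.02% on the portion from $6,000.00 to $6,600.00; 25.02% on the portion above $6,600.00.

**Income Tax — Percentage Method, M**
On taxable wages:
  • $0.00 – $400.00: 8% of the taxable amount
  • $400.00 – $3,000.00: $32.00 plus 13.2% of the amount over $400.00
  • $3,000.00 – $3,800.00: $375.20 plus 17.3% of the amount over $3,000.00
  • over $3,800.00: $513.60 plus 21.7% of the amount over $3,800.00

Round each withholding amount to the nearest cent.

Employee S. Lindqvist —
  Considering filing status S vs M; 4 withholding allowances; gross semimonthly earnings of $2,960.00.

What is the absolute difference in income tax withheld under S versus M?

$43.18

Income Tax (S): taxable = $2,960.00 − 4×$482.00 = $1,032.00
  7% × $1,032.00 = $72.24
Income Tax (M): taxable = $2,960.00 − 4×$482.00 = $1,032.00
  $32.00 + 13.2% × ($1,032.00 − $400.00) = $32.00 + 13.2% × $632.00 = $115.42
Difference: |$72.24 − $115.42| = $43.18 (higher under M)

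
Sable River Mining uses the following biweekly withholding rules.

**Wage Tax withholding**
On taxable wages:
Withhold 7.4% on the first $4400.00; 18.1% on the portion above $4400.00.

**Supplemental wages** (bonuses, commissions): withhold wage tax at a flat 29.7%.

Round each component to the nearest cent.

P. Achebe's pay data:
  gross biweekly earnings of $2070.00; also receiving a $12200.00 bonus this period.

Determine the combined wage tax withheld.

$3776.58

Wage Tax: taxable = $2070.00
  7.4% × $2070.00 = $153.18
Supplemental (29.7% flat on bonus): 29.7% × $12200.00 = $3623.40
Total wage tax: $153.18 + $3623.40 = $3776.58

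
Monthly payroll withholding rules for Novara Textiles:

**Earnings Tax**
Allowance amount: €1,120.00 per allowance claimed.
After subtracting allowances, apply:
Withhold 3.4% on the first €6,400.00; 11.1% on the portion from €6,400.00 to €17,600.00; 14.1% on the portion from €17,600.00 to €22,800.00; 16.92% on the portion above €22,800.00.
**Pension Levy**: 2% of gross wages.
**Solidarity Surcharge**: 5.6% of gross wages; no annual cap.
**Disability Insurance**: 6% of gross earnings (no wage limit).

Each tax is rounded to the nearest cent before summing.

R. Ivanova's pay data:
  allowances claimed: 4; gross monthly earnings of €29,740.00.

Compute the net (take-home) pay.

€23,085.13

Earnings Tax: taxable = €29,740.00 − 4×€1,120.00 = €25,260.00
  €2,194.00 + 16.92% × (€25,260.00 − €22,800.00) = €2,194.00 + 16.92% × €2,460.00 = €2,610.23
Pension Levy: 2% × €29,740.00 = €594.80
Solidarity Surcharge: 5.6% × €29,740.00 = €1,665.44
Disability Insurance: 6% × €29,740.00 = €1,784.40
Total withheld: €2,610.23 + €594.80 + €1,665.44 + €1,784.40 = €6,654.87
Net pay: €29,740.00 − €6,654.87 = €23,085.13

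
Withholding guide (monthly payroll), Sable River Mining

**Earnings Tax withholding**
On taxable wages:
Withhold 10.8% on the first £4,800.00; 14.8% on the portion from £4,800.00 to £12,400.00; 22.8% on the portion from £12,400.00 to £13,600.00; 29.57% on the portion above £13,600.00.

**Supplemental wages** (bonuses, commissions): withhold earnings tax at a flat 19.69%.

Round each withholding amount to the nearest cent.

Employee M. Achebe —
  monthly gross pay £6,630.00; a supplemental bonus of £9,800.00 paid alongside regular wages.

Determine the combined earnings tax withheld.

£2,718.86

Earnings Tax: taxable = £6,630.00
  £518.40 + 14.8% × (£6,630.00 − £4,800.00) = £518.40 + 14.8% × £1,830.00 = £789.24
Supplemental (19.69% flat on bonus): 19.69% × £9,800.00 = £1,929.62
Total earnings tax: £789.24 + £1,929.62 = £2,718.86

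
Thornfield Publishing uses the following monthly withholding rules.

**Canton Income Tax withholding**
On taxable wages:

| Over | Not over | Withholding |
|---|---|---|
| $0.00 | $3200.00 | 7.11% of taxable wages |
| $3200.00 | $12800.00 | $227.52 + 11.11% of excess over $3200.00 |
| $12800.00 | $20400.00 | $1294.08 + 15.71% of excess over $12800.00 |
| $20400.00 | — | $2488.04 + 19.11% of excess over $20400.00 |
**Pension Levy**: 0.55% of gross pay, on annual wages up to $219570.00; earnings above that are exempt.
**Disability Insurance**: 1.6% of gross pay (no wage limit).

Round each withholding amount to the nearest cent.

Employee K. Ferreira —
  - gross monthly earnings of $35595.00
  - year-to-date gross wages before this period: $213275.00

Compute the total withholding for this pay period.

Canton Income Tax: taxable = $35595.00
  $2488.04 + 19.11% × ($35595.00 − $20400.00) = $2488.04 + 19.11% × $15195.00 = $5391.80
Pension Levy: cap $219570.00 − YTD $213275.00 = $6295.00 subject; 0.55% × $6295.00 = $34.62
Disability Insurance: 1.6% × $35595.00 = $569.52
Total: $5391.80 + $34.62 + $569.52 = $5995.94

$5995.94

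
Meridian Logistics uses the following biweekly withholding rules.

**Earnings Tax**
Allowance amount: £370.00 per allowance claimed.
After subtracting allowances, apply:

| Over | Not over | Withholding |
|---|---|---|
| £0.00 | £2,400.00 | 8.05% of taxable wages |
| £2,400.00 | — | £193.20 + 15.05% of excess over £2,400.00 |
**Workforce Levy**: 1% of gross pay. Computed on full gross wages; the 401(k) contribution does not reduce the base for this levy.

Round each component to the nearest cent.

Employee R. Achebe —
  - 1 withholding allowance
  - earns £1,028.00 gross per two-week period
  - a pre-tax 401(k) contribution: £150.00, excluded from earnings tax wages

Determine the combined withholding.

Earnings Tax: taxable = £1,028.00 − £150.00 − 1×£370.00 = £508.00
  8.05% × £508.00 = £40.89
Workforce Levy: 1% × £1,028.00 = £10.28
Total: £40.89 + £10.28 = £51.17

£51.17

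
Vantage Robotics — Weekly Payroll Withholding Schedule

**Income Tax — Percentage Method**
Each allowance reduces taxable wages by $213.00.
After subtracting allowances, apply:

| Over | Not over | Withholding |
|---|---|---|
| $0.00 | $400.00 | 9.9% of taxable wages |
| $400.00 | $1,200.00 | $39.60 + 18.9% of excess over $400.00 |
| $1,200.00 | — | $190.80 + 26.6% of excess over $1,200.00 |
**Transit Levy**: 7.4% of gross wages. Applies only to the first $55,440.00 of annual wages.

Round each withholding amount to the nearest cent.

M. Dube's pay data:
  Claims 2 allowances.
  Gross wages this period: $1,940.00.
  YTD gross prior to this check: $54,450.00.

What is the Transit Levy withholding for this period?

$73.26

Transit Levy: cap $55,440.00 − YTD $54,450.00 = $990.00 subject; 7.4% × $990.00 = $73.26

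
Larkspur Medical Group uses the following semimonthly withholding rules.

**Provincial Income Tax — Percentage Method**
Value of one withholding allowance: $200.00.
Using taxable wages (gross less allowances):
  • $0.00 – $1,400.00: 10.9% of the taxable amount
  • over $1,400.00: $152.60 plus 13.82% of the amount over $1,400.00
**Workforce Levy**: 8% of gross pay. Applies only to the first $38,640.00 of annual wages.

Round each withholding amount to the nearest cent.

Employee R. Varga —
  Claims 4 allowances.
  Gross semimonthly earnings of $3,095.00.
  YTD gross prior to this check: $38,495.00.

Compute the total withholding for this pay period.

$287.89

Provincial Income Tax: taxable = $3,095.00 − 4×$200.00 = $2,295.00
  $152.60 + 13.82% × ($2,295.00 − $1,400.00) = $152.60 + 13.82% × $895.00 = $276.29
Workforce Levy: cap $38,640.00 − YTD $38,495.00 = $145.00 subject; 8% × $145.00 = $11.60
Total: $276.29 + $11.60 = $287.89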